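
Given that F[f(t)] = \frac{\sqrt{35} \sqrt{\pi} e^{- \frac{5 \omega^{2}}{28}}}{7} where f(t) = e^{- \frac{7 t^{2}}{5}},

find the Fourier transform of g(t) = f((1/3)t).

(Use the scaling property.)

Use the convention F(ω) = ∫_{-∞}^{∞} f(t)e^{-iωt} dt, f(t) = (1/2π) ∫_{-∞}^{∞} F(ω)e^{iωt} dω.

F[g](ω) = \frac{3 \sqrt{35} \sqrt{\pi} e^{- \frac{45 \omega^{2}}{28}}}{7}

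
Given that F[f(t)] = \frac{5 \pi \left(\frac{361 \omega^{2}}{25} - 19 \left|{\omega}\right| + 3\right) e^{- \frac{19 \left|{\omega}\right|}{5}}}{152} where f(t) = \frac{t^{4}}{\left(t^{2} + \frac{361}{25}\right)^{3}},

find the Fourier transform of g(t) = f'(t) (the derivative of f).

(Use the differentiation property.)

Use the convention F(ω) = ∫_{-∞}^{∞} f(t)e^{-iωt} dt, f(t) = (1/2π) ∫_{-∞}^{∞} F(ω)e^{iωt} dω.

F[g](ω) = \frac{i \pi \omega \left(361 \omega^{2} - 475 \left|{\omega}\right| + 75\right) e^{- \frac{19 \left|{\omega}\right|}{5}}}{760}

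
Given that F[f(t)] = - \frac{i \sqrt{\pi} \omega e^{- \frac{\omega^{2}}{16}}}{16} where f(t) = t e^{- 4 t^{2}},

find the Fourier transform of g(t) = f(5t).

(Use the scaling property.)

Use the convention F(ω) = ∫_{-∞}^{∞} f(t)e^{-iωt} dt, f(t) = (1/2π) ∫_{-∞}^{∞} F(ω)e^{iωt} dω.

F[g](ω) = - \frac{i \sqrt{\pi} \omega e^{- \frac{\omega^{2}}{400}}}{400}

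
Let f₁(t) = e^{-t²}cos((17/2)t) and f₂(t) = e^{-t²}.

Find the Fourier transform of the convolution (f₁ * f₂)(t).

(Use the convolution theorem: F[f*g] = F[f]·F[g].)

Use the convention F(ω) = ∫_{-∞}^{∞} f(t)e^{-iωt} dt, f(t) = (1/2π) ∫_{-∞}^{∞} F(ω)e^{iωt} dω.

F[f₁*f₂](ω) = \frac{\pi \left(e^{\frac{17 \omega}{2}} + 1\right) e^{- \frac{\omega^{2}}{2} - \frac{17 \omega}{4} - \frac{289}{16}}}{2}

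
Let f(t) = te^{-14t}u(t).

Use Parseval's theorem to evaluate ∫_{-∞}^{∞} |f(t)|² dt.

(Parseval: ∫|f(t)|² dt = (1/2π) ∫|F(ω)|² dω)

∫|f(t)|² dt = \frac{1}{10976}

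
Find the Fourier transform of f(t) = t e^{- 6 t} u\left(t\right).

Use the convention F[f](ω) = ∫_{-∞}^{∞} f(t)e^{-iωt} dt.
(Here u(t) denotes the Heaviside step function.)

F(ω) = \frac{1}{\left(i \omega + 6\right)^{2}}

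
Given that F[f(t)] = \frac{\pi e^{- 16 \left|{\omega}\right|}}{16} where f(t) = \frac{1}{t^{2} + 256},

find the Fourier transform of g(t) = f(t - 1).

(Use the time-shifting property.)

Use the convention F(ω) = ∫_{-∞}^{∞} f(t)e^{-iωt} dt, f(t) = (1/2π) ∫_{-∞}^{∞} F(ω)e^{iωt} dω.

F[g](ω) = \frac{\pi e^{- i \omega - 16 \left|{\omega}\right|}}{16}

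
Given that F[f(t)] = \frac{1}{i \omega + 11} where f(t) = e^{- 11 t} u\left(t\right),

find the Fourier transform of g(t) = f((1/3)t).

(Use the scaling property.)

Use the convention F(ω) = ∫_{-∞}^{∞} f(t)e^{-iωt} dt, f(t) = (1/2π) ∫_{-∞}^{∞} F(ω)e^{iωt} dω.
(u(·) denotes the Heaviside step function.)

F[g](ω) = \frac{3}{3 i \omega + 11}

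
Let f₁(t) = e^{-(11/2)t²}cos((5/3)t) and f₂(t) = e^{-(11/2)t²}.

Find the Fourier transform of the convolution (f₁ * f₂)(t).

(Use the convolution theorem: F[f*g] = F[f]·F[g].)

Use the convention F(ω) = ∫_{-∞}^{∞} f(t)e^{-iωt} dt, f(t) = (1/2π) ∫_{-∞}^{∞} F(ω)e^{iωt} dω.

F[f₁*f₂](ω) = \frac{\pi \left(e^{\frac{10 \omega}{33}} + 1\right) e^{- \frac{\omega^{2}}{11} - \frac{5 \omega}{33} - \frac{25}{198}}}{11}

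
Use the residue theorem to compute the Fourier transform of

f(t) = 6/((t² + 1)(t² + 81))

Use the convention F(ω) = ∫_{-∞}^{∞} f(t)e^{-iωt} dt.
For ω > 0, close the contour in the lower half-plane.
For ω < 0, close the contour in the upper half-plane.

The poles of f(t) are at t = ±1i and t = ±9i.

Let g(z) = f(z)e^{-iωz}; for large |z| the factor e^{-iωz} decays in the lower half-plane when ω > 0 and in the upper half-plane when ω < 0.

Case ω > 0 (lower half-plane, clockwise contour ⇒ F(ω) = -2πi·ΣRes):
  Res_{z = - i} g(z) = \frac{3 i e^{- \omega}}{80}
  Res_{z = - 9 i} g(z) = - \frac{i e^{- 9 \omega}}{240}
  F(ω) = -2πi·ΣRes = \frac{\pi \left(9 e^{8 \omega} - 1\right) e^{- 9 \omega}}{120}

Case ω < 0 (upper half-plane, counterclockwise contour ⇒ F(ω) = +2πi·ΣRes):
  Res_{z = i} g(z) = - \frac{3 i e^{\omega}}{80}
  Res_{z = 9 i} g(z) = \frac{i e^{9 \omega}}{240}
  F(ω) = 2πi·ΣRes = \frac{\pi \left(9 - e^{8 \omega}\right) e^{\omega}}{120}

Both cases combine into a single formula in |ω|:

F(ω) = \frac{\pi \left(9 e^{8 \left|{\omega}\right|} - 1\right) e^{- 9 \left|{\omega}\right|}}{120}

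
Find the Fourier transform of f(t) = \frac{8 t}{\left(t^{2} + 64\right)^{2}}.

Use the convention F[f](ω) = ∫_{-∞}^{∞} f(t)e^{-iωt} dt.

F(ω) = - \frac{i \pi \omega e^{- 8 \left|{\omega}\right|}}{2}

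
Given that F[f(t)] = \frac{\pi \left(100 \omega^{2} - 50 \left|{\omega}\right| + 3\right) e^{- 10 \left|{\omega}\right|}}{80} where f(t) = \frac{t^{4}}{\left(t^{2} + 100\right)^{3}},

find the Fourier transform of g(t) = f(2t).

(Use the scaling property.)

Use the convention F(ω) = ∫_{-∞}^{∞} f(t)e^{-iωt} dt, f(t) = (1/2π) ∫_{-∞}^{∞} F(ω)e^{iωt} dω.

F[g](ω) = \frac{\pi \left(25 \omega^{2} - 25 \left|{\omega}\right| + 3\right) e^{- 5 \left|{\omega}\right|}}{160}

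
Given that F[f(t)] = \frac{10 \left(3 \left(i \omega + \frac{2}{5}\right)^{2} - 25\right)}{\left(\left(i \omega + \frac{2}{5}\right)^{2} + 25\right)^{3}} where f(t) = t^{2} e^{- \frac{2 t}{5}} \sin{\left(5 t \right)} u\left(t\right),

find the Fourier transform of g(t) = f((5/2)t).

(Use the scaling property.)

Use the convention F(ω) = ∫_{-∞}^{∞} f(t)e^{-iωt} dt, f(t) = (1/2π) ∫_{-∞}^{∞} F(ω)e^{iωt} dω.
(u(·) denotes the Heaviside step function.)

F[g](ω) = \frac{2500 \left(12 \left(i \omega + 1\right)^{2} - 625\right)}{\left(4 \left(i \omega + 1\right)^{2} + 625\right)^{3}}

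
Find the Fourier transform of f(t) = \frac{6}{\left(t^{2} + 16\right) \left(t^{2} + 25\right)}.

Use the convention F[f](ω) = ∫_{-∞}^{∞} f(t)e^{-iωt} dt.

F(ω) = \frac{\pi \left(5 e^{\left|{\omega}\right|} - 4\right) e^{- 5 \left|{\omega}\right|}}{30}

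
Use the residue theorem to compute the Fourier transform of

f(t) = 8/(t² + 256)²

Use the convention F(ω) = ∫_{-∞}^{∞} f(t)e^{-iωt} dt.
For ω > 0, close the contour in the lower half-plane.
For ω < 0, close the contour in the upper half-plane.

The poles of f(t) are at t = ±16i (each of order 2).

Let g(z) = f(z)e^{-iωz}; for large |z| the factor e^{-iωz} decays in the lower half-plane when ω > 0 and in the upper half-plane when ω < 0.

Case ω > 0 (lower half-plane, clockwise contour ⇒ F(ω) = -2πi·ΣRes):
  Res_{z = - 16 i} g(z) = \frac{i \left(16 \omega + 1\right) e^{- 16 \omega}}{2048} (pole of order 2)
  F(ω) = -2πi·ΣRes = \frac{\pi \left(16 \omega + 1\right) e^{- 16 \omega}}{1024}

Case ω < 0 (upper half-plane, counterclockwise contour ⇒ F(ω) = +2πi·ΣRes):
  Res_{z = 16 i} g(z) = \frac{i \left(16 \omega - 1\right) e^{16 \omega}}{2048} (pole of order 2)
  F(ω) = 2πi·ΣRes = \frac{\pi \left(1 - 16 \omega\right) e^{16 \omega}}{1024}

Both cases combine into a single formula in |ω|:

F(ω) = \frac{\pi \left(16 \left|{\omega}\right| + 1\right) e^{- 16 \left|{\omega}\right|}}{1024}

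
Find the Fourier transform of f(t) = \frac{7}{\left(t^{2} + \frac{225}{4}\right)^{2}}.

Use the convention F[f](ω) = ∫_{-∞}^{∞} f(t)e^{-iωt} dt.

F(ω) = \frac{14 \pi \left(15 \left|{\omega}\right| + 2\right) e^{- \frac{15 \left|{\omega}\right|}{2}}}{3375}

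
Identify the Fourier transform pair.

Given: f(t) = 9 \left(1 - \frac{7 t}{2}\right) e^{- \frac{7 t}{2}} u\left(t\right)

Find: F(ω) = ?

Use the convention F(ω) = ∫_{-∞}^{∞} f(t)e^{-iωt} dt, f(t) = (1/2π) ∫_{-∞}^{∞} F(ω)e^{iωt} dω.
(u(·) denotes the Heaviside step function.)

F(ω) = \frac{36 i \omega}{- 4 \omega^{2} + 28 i \omega + 49}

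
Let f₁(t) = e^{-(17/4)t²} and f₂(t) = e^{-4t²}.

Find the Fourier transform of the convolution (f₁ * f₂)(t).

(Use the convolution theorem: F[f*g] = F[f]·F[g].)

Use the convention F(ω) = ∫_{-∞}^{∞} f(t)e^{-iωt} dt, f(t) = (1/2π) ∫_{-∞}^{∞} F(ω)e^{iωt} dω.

F[f₁*f₂](ω) = \frac{\sqrt{17} \pi e^{- \frac{33 \omega^{2}}{272}}}{17}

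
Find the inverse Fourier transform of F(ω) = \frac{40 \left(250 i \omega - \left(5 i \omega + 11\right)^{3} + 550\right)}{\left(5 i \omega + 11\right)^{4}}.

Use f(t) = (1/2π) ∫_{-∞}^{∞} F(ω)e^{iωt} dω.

f(t) = 8 \left(t^{2} - 1\right) e^{- \frac{11 t}{5}} u\left(t\right)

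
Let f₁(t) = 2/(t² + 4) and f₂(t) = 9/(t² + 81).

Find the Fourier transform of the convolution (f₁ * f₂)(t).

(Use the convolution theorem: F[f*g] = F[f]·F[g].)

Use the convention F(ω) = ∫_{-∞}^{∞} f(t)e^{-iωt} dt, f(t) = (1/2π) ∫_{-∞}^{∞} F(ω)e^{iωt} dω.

F[f₁*f₂](ω) = \pi^{2} e^{- 11 \left|{\omega}\right|}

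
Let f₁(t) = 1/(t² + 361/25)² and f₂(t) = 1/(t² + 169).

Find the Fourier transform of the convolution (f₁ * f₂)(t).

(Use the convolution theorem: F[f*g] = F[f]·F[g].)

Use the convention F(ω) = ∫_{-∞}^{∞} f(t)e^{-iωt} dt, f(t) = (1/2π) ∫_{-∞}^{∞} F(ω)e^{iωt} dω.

F[f₁*f₂](ω) = \frac{25 \pi^{2} \left(19 \left|{\omega}\right| + 5\right) e^{- \frac{84 \left|{\omega}\right|}{5}}}{178334}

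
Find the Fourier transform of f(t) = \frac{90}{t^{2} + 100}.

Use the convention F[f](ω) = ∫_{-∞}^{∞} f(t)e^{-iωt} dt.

F(ω) = 9 \pi e^{- 10 \left|{\omega}\right|}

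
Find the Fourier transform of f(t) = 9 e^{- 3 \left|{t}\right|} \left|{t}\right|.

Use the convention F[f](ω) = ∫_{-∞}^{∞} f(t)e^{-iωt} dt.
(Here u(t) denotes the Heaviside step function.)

F(ω) = \frac{18 \left(9 - \omega^{2}\right)}{\left(\omega^{2} + 9\right)^{2}}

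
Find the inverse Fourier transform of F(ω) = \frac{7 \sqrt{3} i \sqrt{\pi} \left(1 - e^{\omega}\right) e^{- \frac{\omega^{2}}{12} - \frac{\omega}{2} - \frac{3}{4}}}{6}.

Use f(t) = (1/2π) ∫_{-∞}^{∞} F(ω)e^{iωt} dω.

f(t) = 7 e^{- 3 t^{2}} \sin{\left(3 t \right)}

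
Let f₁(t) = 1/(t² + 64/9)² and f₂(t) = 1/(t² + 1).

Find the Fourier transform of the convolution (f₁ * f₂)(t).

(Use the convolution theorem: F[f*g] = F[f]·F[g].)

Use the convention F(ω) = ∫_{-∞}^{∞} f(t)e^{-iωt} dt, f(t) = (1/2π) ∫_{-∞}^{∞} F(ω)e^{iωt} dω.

F[f₁*f₂](ω) = \frac{9 \pi^{2} \left(8 \left|{\omega}\right| + 3\right) e^{- \frac{11 \left|{\omega}\right|}{3}}}{1024}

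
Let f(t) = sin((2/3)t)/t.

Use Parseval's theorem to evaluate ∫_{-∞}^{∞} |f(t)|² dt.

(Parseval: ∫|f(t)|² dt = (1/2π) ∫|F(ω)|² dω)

∫|f(t)|² dt = \frac{2 \pi}{3}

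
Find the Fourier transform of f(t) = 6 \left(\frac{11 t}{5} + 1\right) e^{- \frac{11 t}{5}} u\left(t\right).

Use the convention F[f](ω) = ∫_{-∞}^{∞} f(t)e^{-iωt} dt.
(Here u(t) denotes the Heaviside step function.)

F(ω) = \frac{30 \left(- 5 i \omega - 22\right)}{25 \omega^{2} - 110 i \omega - 121}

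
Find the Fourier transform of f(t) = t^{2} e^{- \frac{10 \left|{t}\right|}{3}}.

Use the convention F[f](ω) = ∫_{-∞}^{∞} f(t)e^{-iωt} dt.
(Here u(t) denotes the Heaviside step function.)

F(ω) = \frac{1080 \left(100 - 27 \omega^{2}\right)}{\left(9 \omega^{2} + 100\right)^{3}}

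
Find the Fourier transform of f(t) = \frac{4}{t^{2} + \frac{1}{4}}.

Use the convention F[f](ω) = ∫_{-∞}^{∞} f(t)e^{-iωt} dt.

F(ω) = 8 \pi e^{- \frac{\left|{\omega}\right|}{2}}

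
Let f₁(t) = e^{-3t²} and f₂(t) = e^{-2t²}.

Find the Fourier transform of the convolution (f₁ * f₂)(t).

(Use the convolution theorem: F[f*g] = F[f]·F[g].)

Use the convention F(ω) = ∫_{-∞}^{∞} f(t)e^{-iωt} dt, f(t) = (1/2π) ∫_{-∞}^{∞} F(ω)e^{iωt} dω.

F[f₁*f₂](ω) = \frac{\sqrt{6} \pi e^{- \frac{5 \omega^{2}}{24}}}{6}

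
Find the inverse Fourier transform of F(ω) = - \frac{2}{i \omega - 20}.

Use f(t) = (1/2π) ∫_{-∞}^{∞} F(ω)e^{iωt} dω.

f(t) = 2 e^{20 t} u\left(- t\right)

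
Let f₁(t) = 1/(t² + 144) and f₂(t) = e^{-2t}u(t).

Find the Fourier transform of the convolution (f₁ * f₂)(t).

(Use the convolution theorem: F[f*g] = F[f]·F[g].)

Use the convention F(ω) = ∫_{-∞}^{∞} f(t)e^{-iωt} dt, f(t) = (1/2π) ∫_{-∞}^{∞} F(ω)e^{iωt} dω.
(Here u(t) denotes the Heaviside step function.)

F[f₁*f₂](ω) = \frac{\pi e^{- 12 \left|{\omega}\right|}}{12 \left(i \omega + 2\right)}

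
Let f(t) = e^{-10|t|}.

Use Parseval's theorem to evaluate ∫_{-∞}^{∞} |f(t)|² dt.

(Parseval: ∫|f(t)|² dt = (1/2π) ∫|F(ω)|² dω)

∫|f(t)|² dt = \frac{1}{10}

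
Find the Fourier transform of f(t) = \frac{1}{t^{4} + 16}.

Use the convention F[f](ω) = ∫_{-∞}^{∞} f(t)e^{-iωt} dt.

F(ω) = \frac{\pi e^{- \sqrt{2} \left|{\omega}\right|} \sin{\left(\sqrt{2} \left|{\omega}\right| + \frac{\pi}{4} \right)}}{8}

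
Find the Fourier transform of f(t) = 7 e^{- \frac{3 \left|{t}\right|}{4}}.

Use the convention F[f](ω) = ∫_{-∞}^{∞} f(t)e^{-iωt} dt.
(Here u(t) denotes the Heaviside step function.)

F(ω) = \frac{168}{16 \omega^{2} + 9}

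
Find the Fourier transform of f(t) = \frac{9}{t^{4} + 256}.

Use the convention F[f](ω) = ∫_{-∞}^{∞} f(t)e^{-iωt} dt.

F(ω) = \frac{9 \pi e^{- 2 \sqrt{2} \left|{\omega}\right|} \sin{\left(2 \sqrt{2} \left|{\omega}\right| + \frac{\pi}{4} \right)}}{64}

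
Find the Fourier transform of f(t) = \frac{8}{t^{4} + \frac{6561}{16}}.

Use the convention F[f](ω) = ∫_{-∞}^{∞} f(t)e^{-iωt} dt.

F(ω) = \frac{64 \pi e^{- \frac{9 \sqrt{2} \left|{\omega}\right|}{4}} \sin{\left(\frac{9 \sqrt{2} \left|{\omega}\right|}{4} + \frac{\pi}{4} \right)}}{729}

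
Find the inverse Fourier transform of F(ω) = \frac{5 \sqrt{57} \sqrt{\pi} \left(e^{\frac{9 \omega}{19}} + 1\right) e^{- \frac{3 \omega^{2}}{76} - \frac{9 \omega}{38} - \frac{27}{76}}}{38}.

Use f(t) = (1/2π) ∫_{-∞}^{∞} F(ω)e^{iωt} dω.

f(t) = 5 e^{- \frac{19 t^{2}}{3}} \cos{\left(3 t \right)}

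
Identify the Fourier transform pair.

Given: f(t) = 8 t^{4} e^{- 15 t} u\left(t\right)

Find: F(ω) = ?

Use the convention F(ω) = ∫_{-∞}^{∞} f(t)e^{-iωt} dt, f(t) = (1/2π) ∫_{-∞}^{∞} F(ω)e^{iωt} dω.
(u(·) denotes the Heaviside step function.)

F(ω) = \frac{192}{\left(i \omega + 15\right)^{5}}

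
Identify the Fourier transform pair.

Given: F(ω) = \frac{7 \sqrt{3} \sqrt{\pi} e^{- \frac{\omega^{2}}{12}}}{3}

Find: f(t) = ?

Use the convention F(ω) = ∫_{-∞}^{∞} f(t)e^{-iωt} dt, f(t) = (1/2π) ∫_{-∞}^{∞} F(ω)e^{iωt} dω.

f(t) = 7 e^{- 3 t^{2}}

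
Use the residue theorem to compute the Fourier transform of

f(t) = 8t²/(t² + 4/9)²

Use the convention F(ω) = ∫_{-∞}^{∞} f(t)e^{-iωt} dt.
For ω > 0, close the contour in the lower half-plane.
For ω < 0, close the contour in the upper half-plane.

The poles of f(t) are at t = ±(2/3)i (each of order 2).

Let g(z) = f(z)e^{-iωz}; for large |z| the factor e^{-iωz} decays in the lower half-plane when ω > 0 and in the upper half-plane when ω < 0.

Case ω > 0 (lower half-plane, clockwise contour ⇒ F(ω) = -2πi·ΣRes):
  Res_{z = - \frac{2 i}{3}} g(z) = i \left(3 - 2 \omega\right) e^{- \frac{2 \omega}{3}} (pole of order 2)
  F(ω) = -2πi·ΣRes = 2 \pi \left(3 - 2 \omega\right) e^{- \frac{2 \omega}{3}}

Case ω < 0 (upper half-plane, counterclockwise contour ⇒ F(ω) = +2πi·ΣRes):
  Res_{z = \frac{2 i}{3}} g(z) = i \left(- 2 \omega - 3\right) e^{\frac{2 \omega}{3}} (pole of order 2)
  F(ω) = 2πi·ΣRes = 2 \pi \left(2 \omega + 3\right) e^{\frac{2 \omega}{3}}

Both cases combine into a single formula in |ω|:

F(ω) = 2 \pi \left(3 - 2 \left|{\omega}\right|\right) e^{- \frac{2 \left|{\omega}\right|}{3}}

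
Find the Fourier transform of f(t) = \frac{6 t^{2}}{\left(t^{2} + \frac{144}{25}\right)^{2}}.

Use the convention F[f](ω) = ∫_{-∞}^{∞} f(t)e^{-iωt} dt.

F(ω) = \frac{\pi \left(5 - 12 \left|{\omega}\right|\right) e^{- \frac{12 \left|{\omega}\right|}{5}}}{4}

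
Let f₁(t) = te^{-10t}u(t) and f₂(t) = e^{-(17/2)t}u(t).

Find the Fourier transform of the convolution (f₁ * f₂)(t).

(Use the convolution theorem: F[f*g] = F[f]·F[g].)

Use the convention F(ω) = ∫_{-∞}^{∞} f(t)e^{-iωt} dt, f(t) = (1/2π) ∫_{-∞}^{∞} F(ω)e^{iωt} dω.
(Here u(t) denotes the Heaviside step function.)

F[f₁*f₂](ω) = \frac{2}{\left(i \omega + 10\right)^{2} \left(2 i \omega + 17\right)}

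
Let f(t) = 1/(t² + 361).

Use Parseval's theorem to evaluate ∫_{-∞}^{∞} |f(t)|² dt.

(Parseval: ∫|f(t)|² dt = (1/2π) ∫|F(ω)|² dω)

∫|f(t)|² dt = \frac{\pi}{13718}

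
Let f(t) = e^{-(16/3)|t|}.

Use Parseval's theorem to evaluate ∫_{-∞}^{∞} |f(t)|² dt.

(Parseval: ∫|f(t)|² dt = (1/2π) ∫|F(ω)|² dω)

∫|f(t)|² dt = \frac{3}{16}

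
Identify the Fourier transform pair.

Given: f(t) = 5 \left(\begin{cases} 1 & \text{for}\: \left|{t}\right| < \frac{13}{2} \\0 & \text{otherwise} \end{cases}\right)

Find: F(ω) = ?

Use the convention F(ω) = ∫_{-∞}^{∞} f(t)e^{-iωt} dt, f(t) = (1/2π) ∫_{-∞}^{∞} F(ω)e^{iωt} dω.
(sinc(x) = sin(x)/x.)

F(ω) = 65 \operatorname{sinc}{\left(\frac{13 \omega}{2} \right)}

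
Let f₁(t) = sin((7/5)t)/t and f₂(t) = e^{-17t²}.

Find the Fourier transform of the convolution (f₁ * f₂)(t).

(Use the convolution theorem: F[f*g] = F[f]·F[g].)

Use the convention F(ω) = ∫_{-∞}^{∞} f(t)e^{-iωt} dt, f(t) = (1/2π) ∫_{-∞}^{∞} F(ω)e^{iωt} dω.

F[f₁*f₂](ω) = \begin{cases} \frac{\sqrt{17} \pi^{\frac{3}{2}} e^{- \frac{\omega^{2}}{68}}}{17} & \text{for}\: \omega > - \frac{7}{5} \wedge \omega < \frac{7}{5} \\0 & \text{otherwise} \end{cases}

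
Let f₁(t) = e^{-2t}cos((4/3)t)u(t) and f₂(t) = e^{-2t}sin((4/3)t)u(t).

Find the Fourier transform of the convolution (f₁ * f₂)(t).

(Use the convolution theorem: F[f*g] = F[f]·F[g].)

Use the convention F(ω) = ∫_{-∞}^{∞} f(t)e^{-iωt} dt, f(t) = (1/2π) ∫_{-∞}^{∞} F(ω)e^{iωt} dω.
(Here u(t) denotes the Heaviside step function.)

F[f₁*f₂](ω) = \frac{108 \left(i \omega + 2\right)}{\left(9 \left(i \omega + 2\right)^{2} + 16\right)^{2}}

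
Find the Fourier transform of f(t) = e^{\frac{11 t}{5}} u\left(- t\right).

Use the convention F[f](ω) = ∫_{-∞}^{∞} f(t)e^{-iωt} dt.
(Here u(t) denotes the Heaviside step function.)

F(ω) = - \frac{5}{5 i \omega - 11}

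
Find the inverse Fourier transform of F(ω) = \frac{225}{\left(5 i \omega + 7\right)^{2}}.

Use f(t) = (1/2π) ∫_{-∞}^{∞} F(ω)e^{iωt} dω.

f(t) = 9 t e^{- \frac{7 t}{5}} u\left(t\right)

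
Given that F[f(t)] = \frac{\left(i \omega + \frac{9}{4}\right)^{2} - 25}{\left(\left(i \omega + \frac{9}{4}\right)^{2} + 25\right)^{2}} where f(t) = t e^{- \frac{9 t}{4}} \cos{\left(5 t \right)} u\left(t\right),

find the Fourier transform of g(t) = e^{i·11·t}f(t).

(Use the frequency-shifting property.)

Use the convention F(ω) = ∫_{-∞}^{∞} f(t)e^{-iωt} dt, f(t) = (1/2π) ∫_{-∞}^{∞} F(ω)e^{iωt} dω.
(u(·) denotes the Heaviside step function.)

F[g](ω) = \frac{16 \left(\left(4 i \left(\omega - 11\right) + 9\right)^{2} - 400\right)}{\left(\left(4 i \left(\omega - 11\right) + 9\right)^{2} + 400\right)^{2}}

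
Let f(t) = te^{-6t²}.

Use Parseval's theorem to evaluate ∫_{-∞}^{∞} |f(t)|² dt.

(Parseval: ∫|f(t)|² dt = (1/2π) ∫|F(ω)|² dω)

∫|f(t)|² dt = \frac{\sqrt{3} \sqrt{\pi}}{144}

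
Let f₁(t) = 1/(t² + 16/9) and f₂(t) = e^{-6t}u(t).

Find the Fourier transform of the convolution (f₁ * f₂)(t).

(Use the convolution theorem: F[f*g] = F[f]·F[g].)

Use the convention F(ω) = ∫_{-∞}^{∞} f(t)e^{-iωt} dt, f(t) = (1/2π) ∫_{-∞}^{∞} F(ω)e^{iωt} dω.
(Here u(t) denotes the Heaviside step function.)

F[f₁*f₂](ω) = \frac{3 \pi e^{- \frac{4 \left|{\omega}\right|}{3}}}{4 \left(i \omega + 6\right)}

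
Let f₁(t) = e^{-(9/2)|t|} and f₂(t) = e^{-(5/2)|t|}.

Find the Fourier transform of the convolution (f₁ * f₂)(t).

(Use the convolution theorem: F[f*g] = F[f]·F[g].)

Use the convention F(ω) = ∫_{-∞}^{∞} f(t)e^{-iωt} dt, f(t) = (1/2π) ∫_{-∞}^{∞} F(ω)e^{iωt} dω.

F[f₁*f₂](ω) = \frac{720}{16 \omega^{4} + 424 \omega^{2} + 2025}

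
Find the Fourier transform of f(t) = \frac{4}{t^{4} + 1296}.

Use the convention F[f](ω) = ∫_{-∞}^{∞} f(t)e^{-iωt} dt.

F(ω) = \frac{\pi e^{- 3 \sqrt{2} \left|{\omega}\right|} \sin{\left(3 \sqrt{2} \left|{\omega}\right| + \frac{\pi}{4} \right)}}{54}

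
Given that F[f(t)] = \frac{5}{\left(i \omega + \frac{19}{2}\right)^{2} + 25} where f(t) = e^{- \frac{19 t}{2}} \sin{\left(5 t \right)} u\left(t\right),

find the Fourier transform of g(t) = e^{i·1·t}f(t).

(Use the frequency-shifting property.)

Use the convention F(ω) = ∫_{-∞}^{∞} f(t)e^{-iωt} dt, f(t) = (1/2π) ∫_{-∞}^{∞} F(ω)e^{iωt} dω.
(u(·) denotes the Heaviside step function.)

F[g](ω) = \frac{20}{\left(2 i \left(\omega - 1\right) + 19\right)^{2} + 100}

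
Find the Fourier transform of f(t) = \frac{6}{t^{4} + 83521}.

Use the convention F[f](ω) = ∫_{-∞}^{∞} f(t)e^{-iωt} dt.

F(ω) = \frac{6 \pi e^{- \frac{17 \sqrt{2} \left|{\omega}\right|}{2}} \sin{\left(\frac{17 \sqrt{2} \left|{\omega}\right|}{2} + \frac{\pi}{4} \right)}}{4913}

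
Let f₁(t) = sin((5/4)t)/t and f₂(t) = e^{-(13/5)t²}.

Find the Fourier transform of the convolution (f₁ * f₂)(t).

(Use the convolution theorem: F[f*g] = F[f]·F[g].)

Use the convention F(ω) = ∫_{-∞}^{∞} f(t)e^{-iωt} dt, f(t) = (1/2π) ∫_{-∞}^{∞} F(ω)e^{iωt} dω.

F[f₁*f₂](ω) = \begin{cases} \frac{\sqrt{65} \pi^{\frac{3}{2}} e^{- \frac{5 \omega^{2}}{52}}}{13} & \text{for}\: \omega > - \frac{5}{4} \wedge \omega < \frac{5}{4} \\0 & \text{otherwise} \end{cases}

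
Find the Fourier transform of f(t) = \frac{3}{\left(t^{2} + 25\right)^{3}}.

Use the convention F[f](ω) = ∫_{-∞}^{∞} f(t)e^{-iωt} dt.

F(ω) = \frac{3 \pi \left(25 \omega^{2} + 15 \left|{\omega}\right| + 3\right) e^{- 5 \left|{\omega}\right|}}{25000}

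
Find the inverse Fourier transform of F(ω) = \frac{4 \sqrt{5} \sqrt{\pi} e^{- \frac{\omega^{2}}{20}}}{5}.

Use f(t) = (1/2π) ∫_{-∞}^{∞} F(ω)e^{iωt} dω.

f(t) = 4 e^{- 5 t^{2}}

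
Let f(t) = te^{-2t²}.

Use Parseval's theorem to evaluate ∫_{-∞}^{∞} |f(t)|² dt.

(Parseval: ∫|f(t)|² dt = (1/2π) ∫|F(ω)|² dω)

∫|f(t)|² dt = \frac{\sqrt{\pi}}{16}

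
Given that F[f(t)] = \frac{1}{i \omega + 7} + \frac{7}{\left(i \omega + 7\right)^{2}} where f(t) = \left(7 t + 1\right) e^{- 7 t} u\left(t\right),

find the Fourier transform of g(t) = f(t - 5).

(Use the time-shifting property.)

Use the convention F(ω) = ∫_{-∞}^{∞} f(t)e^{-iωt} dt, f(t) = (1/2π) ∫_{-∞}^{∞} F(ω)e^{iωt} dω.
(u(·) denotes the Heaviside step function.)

F[g](ω) = \frac{\left(- i \omega - 14\right) e^{- 5 i \omega}}{\omega^{2} - 14 i \omega - 49}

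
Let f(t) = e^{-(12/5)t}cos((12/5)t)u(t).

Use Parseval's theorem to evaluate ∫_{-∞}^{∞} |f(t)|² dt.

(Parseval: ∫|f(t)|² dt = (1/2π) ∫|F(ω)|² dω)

∫|f(t)|² dt = \frac{5}{32}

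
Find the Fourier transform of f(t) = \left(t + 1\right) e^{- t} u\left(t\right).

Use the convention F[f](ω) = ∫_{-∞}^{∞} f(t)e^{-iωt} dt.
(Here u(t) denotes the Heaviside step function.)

F(ω) = \frac{- i \omega - 2}{\omega^{2} - 2 i \omega - 1}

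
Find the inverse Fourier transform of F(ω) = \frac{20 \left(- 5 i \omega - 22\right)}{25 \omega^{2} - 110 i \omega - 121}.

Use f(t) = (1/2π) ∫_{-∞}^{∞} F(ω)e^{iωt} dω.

f(t) = 4 \left(\frac{11 t}{5} + 1\right) e^{- \frac{11 t}{5}} u\left(t\right)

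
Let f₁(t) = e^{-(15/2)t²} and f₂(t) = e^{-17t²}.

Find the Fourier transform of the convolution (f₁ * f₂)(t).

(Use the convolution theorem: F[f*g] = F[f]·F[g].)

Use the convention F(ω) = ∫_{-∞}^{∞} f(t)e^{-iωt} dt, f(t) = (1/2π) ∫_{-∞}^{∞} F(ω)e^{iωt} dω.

F[f₁*f₂](ω) = \frac{\sqrt{510} \pi e^{- \frac{49 \omega^{2}}{1020}}}{255}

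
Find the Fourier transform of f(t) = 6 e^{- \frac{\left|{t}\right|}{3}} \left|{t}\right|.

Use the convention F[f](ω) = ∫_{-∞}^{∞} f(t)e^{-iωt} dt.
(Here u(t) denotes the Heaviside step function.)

F(ω) = \frac{108 \left(1 - 9 \omega^{2}\right)}{\left(9 \omega^{2} + 1\right)^{2}}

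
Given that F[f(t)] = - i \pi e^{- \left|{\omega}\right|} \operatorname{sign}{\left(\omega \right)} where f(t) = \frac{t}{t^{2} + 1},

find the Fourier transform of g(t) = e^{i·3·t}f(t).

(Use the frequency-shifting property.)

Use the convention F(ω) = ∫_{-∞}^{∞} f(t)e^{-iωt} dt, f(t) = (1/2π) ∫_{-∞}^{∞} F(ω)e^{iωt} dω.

F[g](ω) = - i \pi e^{- \left|{\omega - 3}\right|} \operatorname{sign}{\left(\omega - 3 \right)}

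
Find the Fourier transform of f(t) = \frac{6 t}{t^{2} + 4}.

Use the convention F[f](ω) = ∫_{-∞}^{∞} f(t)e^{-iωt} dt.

F(ω) = - 6 i \pi e^{- 2 \left|{\omega}\right|} \operatorname{sign}{\left(\omega \right)}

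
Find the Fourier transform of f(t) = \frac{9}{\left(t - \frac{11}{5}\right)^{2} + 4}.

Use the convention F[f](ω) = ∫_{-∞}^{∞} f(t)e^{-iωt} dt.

F(ω) = \frac{9 \pi e^{- \frac{11 i \omega}{5} - 2 \left|{\omega}\right|}}{2}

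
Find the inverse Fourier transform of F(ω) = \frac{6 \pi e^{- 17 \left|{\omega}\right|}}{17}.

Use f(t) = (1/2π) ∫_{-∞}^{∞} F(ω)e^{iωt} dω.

f(t) = \frac{6}{t^{2} + 289}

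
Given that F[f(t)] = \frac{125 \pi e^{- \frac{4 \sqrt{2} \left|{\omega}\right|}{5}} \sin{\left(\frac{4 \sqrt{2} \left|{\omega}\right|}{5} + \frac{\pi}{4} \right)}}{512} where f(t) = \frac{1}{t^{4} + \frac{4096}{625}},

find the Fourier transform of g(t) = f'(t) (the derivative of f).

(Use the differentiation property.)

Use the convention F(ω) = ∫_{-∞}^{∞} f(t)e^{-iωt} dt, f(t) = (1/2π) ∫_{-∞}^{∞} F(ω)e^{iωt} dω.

F[g](ω) = \frac{125 i \pi \omega e^{- \frac{4 \sqrt{2} \left|{\omega}\right|}{5}} \sin{\left(\frac{4 \sqrt{2} \left|{\omega}\right|}{5} + \frac{\pi}{4} \right)}}{512}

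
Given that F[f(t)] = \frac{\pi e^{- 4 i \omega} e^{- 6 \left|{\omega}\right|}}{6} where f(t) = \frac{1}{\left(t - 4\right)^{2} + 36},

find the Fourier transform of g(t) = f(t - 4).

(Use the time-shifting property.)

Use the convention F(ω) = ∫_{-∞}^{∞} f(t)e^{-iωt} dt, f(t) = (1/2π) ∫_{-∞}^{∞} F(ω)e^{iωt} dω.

F[g](ω) = \frac{\pi e^{- 8 i \omega - 6 \left|{\omega}\right|}}{6}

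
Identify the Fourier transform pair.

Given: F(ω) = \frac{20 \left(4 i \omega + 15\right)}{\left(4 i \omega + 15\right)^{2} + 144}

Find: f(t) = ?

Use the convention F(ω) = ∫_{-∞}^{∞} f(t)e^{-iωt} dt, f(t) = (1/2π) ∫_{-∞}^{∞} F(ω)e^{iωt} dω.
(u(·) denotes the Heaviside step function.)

f(t) = 5 e^{- \frac{15 t}{4}} \cos{\left(3 t \right)} u\left(t\right)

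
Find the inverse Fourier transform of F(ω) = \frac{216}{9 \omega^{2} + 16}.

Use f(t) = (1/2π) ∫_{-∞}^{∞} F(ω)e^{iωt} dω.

f(t) = 9 e^{- \frac{4 \left|{t}\right|}{3}}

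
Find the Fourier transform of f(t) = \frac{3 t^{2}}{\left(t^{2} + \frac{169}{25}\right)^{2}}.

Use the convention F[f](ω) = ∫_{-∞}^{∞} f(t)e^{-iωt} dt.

F(ω) = \frac{3 \pi \left(5 - 13 \left|{\omega}\right|\right) e^{- \frac{13 \left|{\omega}\right|}{5}}}{26}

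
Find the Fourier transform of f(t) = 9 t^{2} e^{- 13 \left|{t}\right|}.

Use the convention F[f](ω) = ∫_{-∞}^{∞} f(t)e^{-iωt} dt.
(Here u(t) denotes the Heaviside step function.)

F(ω) = \frac{468 \left(169 - 3 \omega^{2}\right)}{\left(\omega^{2} + 169\right)^{3}}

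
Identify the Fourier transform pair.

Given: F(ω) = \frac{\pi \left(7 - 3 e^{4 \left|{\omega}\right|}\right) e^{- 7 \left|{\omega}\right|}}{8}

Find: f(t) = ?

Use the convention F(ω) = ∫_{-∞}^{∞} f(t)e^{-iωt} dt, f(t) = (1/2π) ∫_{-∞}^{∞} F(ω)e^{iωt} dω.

f(t) = \frac{5 t^{2}}{\left(t^{2} + 9\right) \left(t^{2} + 49\right)}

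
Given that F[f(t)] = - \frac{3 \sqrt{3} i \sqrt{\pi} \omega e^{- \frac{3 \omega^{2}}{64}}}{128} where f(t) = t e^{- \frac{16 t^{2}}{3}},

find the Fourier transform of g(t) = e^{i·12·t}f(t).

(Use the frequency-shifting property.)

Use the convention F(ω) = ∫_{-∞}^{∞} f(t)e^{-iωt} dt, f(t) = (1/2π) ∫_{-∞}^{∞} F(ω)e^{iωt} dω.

F[g](ω) = \frac{3 \sqrt{3} i \sqrt{\pi} \left(12 - \omega\right) e^{- \frac{3 \left(\omega - 12\right)^{2}}{64}}}{128}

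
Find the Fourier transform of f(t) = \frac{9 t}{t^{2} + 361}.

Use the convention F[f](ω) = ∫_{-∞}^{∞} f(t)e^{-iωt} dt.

F(ω) = - 9 i \pi e^{- 19 \left|{\omega}\right|} \operatorname{sign}{\left(\omega \right)}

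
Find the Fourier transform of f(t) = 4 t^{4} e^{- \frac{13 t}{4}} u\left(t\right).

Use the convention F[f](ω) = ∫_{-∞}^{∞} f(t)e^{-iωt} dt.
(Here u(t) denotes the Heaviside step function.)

F(ω) = \frac{98304}{\left(4 i \omega + 13\right)^{5}}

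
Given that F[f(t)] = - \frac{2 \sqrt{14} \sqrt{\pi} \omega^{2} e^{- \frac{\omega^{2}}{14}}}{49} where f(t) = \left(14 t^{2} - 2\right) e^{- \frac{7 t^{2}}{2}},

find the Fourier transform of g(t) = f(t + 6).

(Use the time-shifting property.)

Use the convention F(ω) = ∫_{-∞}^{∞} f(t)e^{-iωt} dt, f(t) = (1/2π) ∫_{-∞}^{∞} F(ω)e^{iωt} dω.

F[g](ω) = - \frac{2 \sqrt{14} \sqrt{\pi} \omega^{2} e^{- \frac{\omega \left(\omega - 84 i\right)}{14}}}{49}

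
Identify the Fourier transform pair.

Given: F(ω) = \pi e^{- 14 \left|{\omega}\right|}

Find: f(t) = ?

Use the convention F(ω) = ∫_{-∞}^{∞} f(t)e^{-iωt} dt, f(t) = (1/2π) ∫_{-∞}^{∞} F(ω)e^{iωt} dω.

f(t) = \frac{14}{t^{2} + 196}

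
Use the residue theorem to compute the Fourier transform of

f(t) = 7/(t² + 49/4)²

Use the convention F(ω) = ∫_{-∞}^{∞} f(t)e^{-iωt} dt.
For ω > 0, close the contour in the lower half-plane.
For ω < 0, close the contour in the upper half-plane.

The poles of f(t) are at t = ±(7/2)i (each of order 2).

Let g(z) = f(z)e^{-iωz}; for large |z| the factor e^{-iωz} decays in the lower half-plane when ω > 0 and in the upper half-plane when ω < 0.

Case ω > 0 (lower half-plane, clockwise contour ⇒ F(ω) = -2πi·ΣRes):
  Res_{z = - \frac{7 i}{2}} g(z) = \frac{i \left(7 \omega + 2\right) e^{- \frac{7 \omega}{2}}}{49} (pole of order 2)
  F(ω) = -2πi·ΣRes = \frac{2 \pi \left(7 \omega + 2\right) e^{- \frac{7 \omega}{2}}}{49}

Case ω < 0 (upper half-plane, counterclockwise contour ⇒ F(ω) = +2πi·ΣRes):
  Res_{z = \frac{7 i}{2}} g(z) = \frac{i \left(7 \omega - 2\right) e^{\frac{7 \omega}{2}}}{49} (pole of order 2)
  F(ω) = 2πi·ΣRes = \frac{2 \pi \left(2 - 7 \omega\right) e^{\frac{7 \omega}{2}}}{49}

Both cases combine into a single formula in |ω|:

F(ω) = \frac{2 \pi \left(7 \left|{\omega}\right| + 2\right) e^{- \frac{7 \left|{\omega}\right|}{2}}}{49}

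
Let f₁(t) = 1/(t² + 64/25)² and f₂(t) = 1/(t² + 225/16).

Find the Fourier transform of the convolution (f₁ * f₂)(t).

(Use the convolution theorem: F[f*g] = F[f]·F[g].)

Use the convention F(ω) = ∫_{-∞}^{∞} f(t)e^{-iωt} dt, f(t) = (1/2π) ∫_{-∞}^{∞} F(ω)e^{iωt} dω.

F[f₁*f₂](ω) = \frac{5 \pi^{2} \left(8 \left|{\omega}\right| + 5\right) e^{- \frac{107 \left|{\omega}\right|}{20}}}{768}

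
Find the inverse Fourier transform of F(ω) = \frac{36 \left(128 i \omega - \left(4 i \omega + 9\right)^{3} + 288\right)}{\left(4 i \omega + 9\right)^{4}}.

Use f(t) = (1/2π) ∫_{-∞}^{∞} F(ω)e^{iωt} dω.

f(t) = 9 \left(t^{2} - 1\right) e^{- \frac{9 t}{4}} u\left(t\right)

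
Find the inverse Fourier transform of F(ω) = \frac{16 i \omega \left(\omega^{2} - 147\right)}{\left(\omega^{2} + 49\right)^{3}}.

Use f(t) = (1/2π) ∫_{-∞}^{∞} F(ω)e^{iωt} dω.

f(t) = 4 t e^{- 7 \left|{t}\right|} \left|{t}\right|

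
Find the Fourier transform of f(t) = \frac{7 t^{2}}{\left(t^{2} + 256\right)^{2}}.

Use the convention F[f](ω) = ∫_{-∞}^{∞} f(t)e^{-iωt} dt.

F(ω) = \frac{7 \pi \left(1 - 16 \left|{\omega}\right|\right) e^{- 16 \left|{\omega}\right|}}{32}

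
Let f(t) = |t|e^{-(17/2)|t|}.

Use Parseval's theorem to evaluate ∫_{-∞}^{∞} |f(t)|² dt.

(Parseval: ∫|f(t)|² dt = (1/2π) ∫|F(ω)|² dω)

∫|f(t)|² dt = \frac{4}{4913}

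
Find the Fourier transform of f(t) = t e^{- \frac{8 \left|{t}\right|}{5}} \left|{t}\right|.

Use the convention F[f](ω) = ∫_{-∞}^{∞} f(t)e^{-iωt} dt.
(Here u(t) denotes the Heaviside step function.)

F(ω) = \frac{2500 i \omega \left(25 \omega^{2} - 192\right)}{\left(25 \omega^{2} + 64\right)^{3}}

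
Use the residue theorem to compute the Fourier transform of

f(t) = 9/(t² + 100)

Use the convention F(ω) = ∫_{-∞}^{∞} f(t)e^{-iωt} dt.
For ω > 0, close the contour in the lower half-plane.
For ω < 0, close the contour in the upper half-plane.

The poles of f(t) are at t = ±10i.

Let g(z) = f(z)e^{-iωz}; for large |z| the factor e^{-iωz} decays in the lower half-plane when ω > 0 and in the upper half-plane when ω < 0.

Case ω > 0 (lower half-plane, clockwise contour ⇒ F(ω) = -2πi·ΣRes):
  Res_{z = - 10 i} g(z) = \frac{9 i e^{- 10 \omega}}{20}
  F(ω) = -2πi·ΣRes = \frac{9 \pi e^{- 10 \omega}}{10}

Case ω < 0 (upper half-plane, counterclockwise contour ⇒ F(ω) = +2πi·ΣRes):
  Res_{z = 10 i} g(z) = - \frac{9 i e^{10 \omega}}{20}
  F(ω) = 2πi·ΣRes = \frac{9 \pi e^{10 \omega}}{10}

Both cases combine into a single formula in |ω|:

F(ω) = \frac{9 \pi e^{- 10 \left|{\omega}\right|}}{10}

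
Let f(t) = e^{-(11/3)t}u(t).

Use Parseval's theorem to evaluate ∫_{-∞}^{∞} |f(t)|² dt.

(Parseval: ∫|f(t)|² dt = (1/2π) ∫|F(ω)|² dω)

∫|f(t)|² dt = \frac{3}{22}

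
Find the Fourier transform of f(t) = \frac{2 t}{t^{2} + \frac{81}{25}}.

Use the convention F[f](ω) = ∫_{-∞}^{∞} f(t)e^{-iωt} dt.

F(ω) = - 2 i \pi e^{- \frac{9 \left|{\omega}\right|}{5}} \operatorname{sign}{\left(\omega \right)}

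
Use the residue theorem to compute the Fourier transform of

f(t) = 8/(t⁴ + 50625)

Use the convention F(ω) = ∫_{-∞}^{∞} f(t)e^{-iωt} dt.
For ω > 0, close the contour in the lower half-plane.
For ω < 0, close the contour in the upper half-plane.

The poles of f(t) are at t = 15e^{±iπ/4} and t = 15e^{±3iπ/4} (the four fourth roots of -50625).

Let g(z) = f(z)e^{-iωz}; for large |z| the factor e^{-iωz} decays in the lower half-plane when ω > 0 and in the upper half-plane when ω < 0.

Case ω > 0 (lower half-plane, clockwise contour ⇒ F(ω) = -2πi·ΣRes):
  Res_{z = - \frac{15 \sqrt{2}}{2} - \frac{15 \sqrt{2} i}{2}} g(z) = \frac{\sqrt{2} \left(1 + i\right) e^{\frac{15 \sqrt{2} \omega \left(-1 + i\right)}{2}}}{3375}
  Res_{z = \frac{15 \sqrt{2}}{2} - \frac{15 \sqrt{2} i}{2}} g(z) = \frac{\sqrt{2} \left(-1 + i\right) e^{- \frac{15 \sqrt{2} \omega \left(1 + i\right)}{2}}}{3375}
  F(ω) = -2πi·ΣRes = \frac{2 \sqrt{2} \pi \left(\left(1 - i\right) e^{15 \sqrt{2} i \omega} + 1 + i\right) e^{- \frac{15 \sqrt{2} \omega \left(1 + i\right)}{2}}}{3375} = \frac{8 \pi e^{- \frac{15 \sqrt{2} \omega}{2}} \sin{\left(\frac{15 \sqrt{2} \omega}{2} + \frac{\pi}{4} \right)}}{3375}

Case ω < 0 (upper half-plane, counterclockwise contour ⇒ F(ω) = +2πi·ΣRes):
  Res_{z = \frac{15 \sqrt{2}}{2} + \frac{15 \sqrt{2} i}{2}} g(z) = - \frac{\sqrt{2} \left(1 + i\right) e^{\frac{15 \sqrt{2} \omega \left(1 - i\right)}{2}}}{3375}
  Res_{z = - \frac{15 \sqrt{2}}{2} + \frac{15 \sqrt{2} i}{2}} g(z) = \frac{\sqrt{2} \left(1 - i\right) e^{\frac{15 \sqrt{2} \omega \left(1 + i\right)}{2}}}{3375}
  F(ω) = 2πi·ΣRes = - \frac{2 \sqrt{2} i \pi \left(\left(1 + i\right) e^{\frac{15 \sqrt{2} \omega \left(1 - i\right)}{2}} - \left(1 - i\right) e^{\frac{15 \sqrt{2} \omega \left(1 + i\right)}{2}}\right)}{3375} = \frac{8 \pi e^{\frac{15 \sqrt{2} \omega}{2}} \cos{\left(\frac{15 \sqrt{2} \omega}{2} + \frac{\pi}{4} \right)}}{3375}

Both cases combine into a single formula in |ω|:

F(ω) = \frac{8 \pi e^{- \frac{15 \sqrt{2} \left|{\omega}\right|}{2}} \sin{\left(\frac{15 \sqrt{2} \left|{\omega}\right|}{2} + \frac{\pi}{4} \right)}}{3375}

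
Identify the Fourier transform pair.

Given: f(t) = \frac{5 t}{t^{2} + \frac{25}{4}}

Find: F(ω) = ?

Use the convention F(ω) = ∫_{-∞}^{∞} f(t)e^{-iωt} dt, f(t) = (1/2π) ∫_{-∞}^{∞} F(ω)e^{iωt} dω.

F(ω) = - 5 i \pi e^{- \frac{5 \left|{\omega}\right|}{2}} \operatorname{sign}{\left(\omega \right)}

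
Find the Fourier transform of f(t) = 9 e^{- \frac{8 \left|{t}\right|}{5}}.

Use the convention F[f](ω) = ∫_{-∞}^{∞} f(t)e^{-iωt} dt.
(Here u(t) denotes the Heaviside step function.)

F(ω) = \frac{720}{25 \omega^{2} + 64}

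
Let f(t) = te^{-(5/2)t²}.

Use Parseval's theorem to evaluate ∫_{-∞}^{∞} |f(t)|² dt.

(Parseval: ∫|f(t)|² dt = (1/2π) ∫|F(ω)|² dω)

∫|f(t)|² dt = \frac{\sqrt{5} \sqrt{\pi}}{50}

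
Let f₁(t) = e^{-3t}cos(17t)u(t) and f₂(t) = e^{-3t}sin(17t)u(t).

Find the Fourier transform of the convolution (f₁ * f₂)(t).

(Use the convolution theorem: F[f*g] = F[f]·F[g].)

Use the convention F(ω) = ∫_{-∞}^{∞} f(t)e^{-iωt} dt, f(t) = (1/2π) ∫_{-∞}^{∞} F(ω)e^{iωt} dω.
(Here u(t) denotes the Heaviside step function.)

F[f₁*f₂](ω) = \frac{17 \left(i \omega + 3\right)}{\left(\left(i \omega + 3\right)^{2} + 289\right)^{2}}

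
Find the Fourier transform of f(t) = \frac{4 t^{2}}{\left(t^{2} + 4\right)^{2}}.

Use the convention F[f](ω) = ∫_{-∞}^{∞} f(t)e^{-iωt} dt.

F(ω) = \pi \left(1 - 2 \left|{\omega}\right|\right) e^{- 2 \left|{\omega}\right|}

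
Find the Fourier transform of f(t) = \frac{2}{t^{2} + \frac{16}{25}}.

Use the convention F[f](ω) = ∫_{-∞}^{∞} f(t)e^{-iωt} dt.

F(ω) = \frac{5 \pi e^{- \frac{4 \left|{\omega}\right|}{5}}}{2}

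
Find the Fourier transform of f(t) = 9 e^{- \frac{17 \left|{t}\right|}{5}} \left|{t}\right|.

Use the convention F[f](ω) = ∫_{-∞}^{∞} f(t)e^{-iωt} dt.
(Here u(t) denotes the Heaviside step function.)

F(ω) = \frac{450 \left(289 - 25 \omega^{2}\right)}{\left(25 \omega^{2} + 289\right)^{2}}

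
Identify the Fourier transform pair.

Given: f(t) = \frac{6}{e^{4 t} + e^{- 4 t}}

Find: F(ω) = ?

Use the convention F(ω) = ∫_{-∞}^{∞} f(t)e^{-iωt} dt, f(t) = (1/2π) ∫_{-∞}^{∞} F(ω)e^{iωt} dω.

F(ω) = \frac{3 \pi}{4 \cosh{\left(\frac{\pi \omega}{8} \right)}}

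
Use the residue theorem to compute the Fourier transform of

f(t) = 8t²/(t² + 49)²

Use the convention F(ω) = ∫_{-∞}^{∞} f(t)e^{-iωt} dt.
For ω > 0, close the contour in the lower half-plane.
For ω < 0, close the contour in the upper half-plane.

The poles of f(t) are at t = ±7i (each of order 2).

Let g(z) = f(z)e^{-iωz}; for large |z| the factor e^{-iωz} decays in the lower half-plane when ω > 0 and in the upper half-plane when ω < 0.

Case ω > 0 (lower half-plane, clockwise contour ⇒ F(ω) = -2πi·ΣRes):
  Res_{z = - 7 i} g(z) = i \left(\frac{2}{7} - 2 \omega\right) e^{- 7 \omega} (pole of order 2)
  F(ω) = -2πi·ΣRes = \frac{4 \pi \left(1 - 7 \omega\right) e^{- 7 \omega}}{7}

Case ω < 0 (upper half-plane, counterclockwise contour ⇒ F(ω) = +2πi·ΣRes):
  Res_{z = 7 i} g(z) = i \left(- 2 \omega - \frac{2}{7}\right) e^{7 \omega} (pole of order 2)
  F(ω) = 2πi·ΣRes = \frac{4 \pi \left(7 \omega + 1\right) e^{7 \omega}}{7}

Both cases combine into a single formula in |ω|:

F(ω) = \frac{4 \pi \left(1 - 7 \left|{\omega}\right|\right) e^{- 7 \left|{\omega}\right|}}{7}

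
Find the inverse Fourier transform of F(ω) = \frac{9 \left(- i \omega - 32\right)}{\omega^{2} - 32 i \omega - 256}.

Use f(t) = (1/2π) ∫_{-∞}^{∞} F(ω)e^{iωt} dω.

f(t) = 9 \left(16 t + 1\right) e^{- 16 t} u\left(t\right)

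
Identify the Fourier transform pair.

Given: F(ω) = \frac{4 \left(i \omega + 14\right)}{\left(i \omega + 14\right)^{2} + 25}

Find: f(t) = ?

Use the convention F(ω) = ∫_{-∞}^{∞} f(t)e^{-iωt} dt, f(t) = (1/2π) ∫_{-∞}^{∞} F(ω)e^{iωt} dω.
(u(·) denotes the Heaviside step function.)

f(t) = 4 e^{- 14 t} \cos{\left(5 t \right)} u\left(t\right)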